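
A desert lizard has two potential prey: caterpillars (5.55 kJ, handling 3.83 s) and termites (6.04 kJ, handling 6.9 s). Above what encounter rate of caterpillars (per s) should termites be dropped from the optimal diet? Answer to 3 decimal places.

The zero-one rule: include termites iff E₂/h₂ > λE₁/(1+λh₁). Equality gives the switch point.
λE₁h₂ = E₂ + λE₂h₁ ⇒ λ = E₂/(E₁h₂ − E₂h₁) = 6.04/(38.3 − 23.13) = 0.3984 per s.

0.398 per s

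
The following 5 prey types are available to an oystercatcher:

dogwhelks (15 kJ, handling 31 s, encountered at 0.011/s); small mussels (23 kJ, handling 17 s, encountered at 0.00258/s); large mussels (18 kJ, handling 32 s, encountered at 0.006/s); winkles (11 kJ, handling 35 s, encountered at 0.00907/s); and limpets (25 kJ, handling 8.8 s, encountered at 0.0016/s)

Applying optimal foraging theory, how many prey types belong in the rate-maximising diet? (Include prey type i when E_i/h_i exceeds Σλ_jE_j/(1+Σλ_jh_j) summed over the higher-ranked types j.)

5

Rank by E/h (kJ/s): limpets 2.84, small mussels 1.35, large mussels 0.562, dogwhelks 0.484, winkles 0.314. Include each in turn until the next type's E/h falls below the running intake rate.
Rate on top 1: 0.03944. small mussels: 1.35 > 0.03944 → include.
Rate on top 2: 0.0939. large mussels: 0.562 > 0.0939 → include.
Rate on top 3: 0.1659. dogwhelks: 0.484 > 0.1659 → include.
Rate on top 4: 0.234. winkles: 0.314 > 0.234 → include.
Optimal diet: limpets, small mussels, large mussels, dogwhelks, winkles — 5 of 5 types.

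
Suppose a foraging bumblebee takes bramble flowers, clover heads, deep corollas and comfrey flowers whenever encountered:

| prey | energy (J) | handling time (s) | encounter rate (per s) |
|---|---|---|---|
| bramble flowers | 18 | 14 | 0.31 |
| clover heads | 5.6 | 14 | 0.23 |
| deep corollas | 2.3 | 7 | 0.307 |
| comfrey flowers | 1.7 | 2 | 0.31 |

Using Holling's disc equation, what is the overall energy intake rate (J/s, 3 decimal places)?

0.715 J/s

Energy encountered per unit search time: 0.31×18 + 0.23×5.6 + 0.307×2.3 + 0.31×1.7 = 8.101 J/s.
Handling time per unit search time: 0.31×14 + 0.23×14 + 0.307×7 + 0.31×2 = 10.33.
Rate = 8.101/(1 + 10.33) = 0.7151 J/s.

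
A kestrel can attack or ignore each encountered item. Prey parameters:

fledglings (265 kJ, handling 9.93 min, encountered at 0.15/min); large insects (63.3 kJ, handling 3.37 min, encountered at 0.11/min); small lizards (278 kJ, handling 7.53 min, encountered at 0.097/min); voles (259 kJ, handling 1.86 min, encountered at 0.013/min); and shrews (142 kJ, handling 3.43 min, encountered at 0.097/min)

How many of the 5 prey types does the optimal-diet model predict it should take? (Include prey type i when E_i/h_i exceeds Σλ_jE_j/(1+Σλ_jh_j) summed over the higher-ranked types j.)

E/h in descending order: voles 139, shrews 41.4, small lizards 36.9, fledglings 26.7, large insects 18.8 kJ/min. The optimal diet is the largest prefix of this list for which every included type satisfies E_i/h_i > R on the types above it.
Rate on top 1: 3.288. shrews: 41.4 > 3.288 → include.
Rate on top 2: 12.63. small lizards: 36.9 > 12.63 → include.
Rate on top 3: 21.13. fledglings: 26.7 > 21.13 → include.
Rate on top 4: 23.44. large insects: 18.8 < 23.44 → exclude; stop.
Optimal diet: voles, shrews, small lizards, fledglings — 4 of 5 types.

4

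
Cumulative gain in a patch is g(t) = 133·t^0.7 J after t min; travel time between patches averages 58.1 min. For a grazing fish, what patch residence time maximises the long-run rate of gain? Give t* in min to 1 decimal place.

135.6 min

Optimal t* satisfies g'(t*) = g(t*)/(T + t*).
g'(t) = 0.7·133·t^-0.3. Setting 0.7·133·t^-0.3 = 133·t^0.7/(58.1+t) gives 0.7(58.1+t) = t, so 0.30·t = 0.7×58.1.
t* = 0.7×58.1/0.30 = 135.6 min.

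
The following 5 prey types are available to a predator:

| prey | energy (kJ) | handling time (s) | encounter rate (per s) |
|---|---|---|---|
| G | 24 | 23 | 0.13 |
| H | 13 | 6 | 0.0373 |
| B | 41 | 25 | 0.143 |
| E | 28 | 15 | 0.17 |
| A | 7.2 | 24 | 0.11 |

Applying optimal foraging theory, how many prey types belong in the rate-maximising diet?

Rank by E/h (kJ/s): H 2.17, E 1.87, B 1.64, G 1.04, A 0.3. Include each in turn until the next type's E/h falls below the running intake rate.
Rate on top 1: 0.3962. E: 1.87 > 0.3962 → include.
Rate on top 2: 1.39. B: 1.64 > 1.39 → include.
Rate on top 3: 1.512. G: 1.04 < 1.512 → exclude; stop.
Optimal diet: H, E, B — 3 of 5 types.

3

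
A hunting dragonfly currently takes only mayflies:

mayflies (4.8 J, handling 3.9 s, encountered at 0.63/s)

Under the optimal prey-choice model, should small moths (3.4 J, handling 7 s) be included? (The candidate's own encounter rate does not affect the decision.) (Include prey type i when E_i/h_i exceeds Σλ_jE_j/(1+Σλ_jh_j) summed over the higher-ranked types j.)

Intake rate on the current diet: R = (0.63×4.8) / (1 + 0.63×3.9) = 3.024/3.457 = 0.8747 J/s.
small moths: E/h = 3.4/7 = 0.4857 J/s.
Since 0.4857 < R, time spent handling small moths is better spent searching.

No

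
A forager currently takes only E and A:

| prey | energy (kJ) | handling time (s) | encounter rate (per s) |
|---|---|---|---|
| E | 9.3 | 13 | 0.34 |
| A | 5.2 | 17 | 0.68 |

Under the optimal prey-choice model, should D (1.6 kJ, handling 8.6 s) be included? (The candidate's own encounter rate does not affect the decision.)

No

Intake rate on the current diet: R = (0.34×9.3 + 0.68×5.2) / (1 + 0.34×13 + 0.68×17) = 6.698/16.98 = 0.3945 kJ/s.
Profitability of D: 1.6/8.6 = 0.186 kJ/s.
Since 0.186 < R, time spent handling D is better spent searching.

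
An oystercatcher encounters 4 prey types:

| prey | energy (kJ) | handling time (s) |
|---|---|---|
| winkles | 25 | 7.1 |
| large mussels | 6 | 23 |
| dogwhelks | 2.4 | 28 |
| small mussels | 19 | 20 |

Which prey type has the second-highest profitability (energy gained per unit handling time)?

In descending order of E/h:
winkles: 25/7.1 = 3.52 kJ/s
small mussels: 19/20 = 0.95 kJ/s
large mussels: 6/23 = 0.261 kJ/s
dogwhelks: 2.4/28 = 0.0857 kJ/s

small mussels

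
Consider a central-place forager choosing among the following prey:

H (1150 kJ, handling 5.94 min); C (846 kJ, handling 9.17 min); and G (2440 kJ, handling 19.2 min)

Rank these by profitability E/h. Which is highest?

In descending order of E/h:
H: 1150/5.94 = 194 kJ/min
G: 2440/19.2 = 127 kJ/min
C: 846/9.17 = 92.3 kJ/min

H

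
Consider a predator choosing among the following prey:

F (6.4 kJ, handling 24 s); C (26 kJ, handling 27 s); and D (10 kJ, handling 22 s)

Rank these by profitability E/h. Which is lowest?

F

Profitability E/h (kJ/s): F = 6.4/24 = 0.267, C = 26/27 = 0.963, D = 10/22 = 0.455.
Ranked: C > D > F.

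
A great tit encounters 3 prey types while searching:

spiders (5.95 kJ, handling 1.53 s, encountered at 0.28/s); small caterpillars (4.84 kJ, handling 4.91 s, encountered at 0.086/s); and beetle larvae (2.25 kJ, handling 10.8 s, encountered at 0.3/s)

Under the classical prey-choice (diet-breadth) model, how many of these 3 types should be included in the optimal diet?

1

Rank by E/h (kJ/s): spiders 3.89, small caterpillars 0.986, beetle larvae 0.208. Include each in turn until the next type's E/h falls below the running intake rate.
Rate on top 1: 1.166. small caterpillars: 0.986 < 1.166 → exclude; stop.
Optimal diet: spiders — 1 of 3 types.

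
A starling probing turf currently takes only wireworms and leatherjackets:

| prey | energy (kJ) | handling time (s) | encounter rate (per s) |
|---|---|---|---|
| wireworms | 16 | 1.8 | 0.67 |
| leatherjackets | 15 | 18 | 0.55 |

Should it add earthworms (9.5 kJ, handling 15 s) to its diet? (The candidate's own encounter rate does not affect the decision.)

Current rate: (0.67×16 + 0.55×15)/(1 + 0.67×1.8 + 0.55×18) = 1.567 kJ/s.
Profitability of earthworms: 9.5/15 = 0.6333 kJ/s.
Since 0.6333 < R, time spent handling earthworms is better spent searching.

No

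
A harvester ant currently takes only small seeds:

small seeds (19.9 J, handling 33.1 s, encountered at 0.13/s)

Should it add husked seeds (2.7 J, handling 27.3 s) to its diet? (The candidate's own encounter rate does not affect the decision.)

No

Intake rate on the current diet: R = (0.13×19.9) / (1 + 0.13×33.1) = 2.587/5.303 = 0.4878 J/s.
Profitability of husked seeds: 2.7/27.3 = 0.0989 J/s.
0.0989 < 0.4878, so adding husked seeds would lower the average — exclude it.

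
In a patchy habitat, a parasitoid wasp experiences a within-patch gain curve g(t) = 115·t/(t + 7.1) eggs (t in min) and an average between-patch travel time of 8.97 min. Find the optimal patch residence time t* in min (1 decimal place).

Optimal t* satisfies g'(t*) = g(t*)/(T + t*).
g'(t) = 115·7.1/(t + 7.1)². Setting 115·7.1/(t+7.1)² = 115t/[(t+7.1)(8.97+t)] gives 7.1(8.97+t) = t(t+7.1), so t² = 7.1×8.97 = 63.69.
t* = √63.69 = 7.98 min.

8.0 min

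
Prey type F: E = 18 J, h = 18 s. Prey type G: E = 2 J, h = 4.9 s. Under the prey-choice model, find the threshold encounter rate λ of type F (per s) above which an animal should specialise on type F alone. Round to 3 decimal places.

0.038 per s

The zero-one rule: include type G iff E₂/h₂ > λE₁/(1+λh₁). Equality gives the switch point.
λE₁h₂ = E₂ + λE₂h₁ ⇒ λ = E₂/(E₁h₂ − E₂h₁) = 2/(88.2 − 36) = 0.03831 per s.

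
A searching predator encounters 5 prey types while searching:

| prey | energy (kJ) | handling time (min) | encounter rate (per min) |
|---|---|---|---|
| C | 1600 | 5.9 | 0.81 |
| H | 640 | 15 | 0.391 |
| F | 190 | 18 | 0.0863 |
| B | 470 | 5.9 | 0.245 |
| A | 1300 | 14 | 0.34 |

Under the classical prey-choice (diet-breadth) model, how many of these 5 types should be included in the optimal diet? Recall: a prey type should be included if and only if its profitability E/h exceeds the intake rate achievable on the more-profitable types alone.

1

E/h in descending order: C 271, A 92.9, B 79.7, H 42.7, F 10.6 kJ/min. The optimal diet is the largest prefix of this list for which every included type satisfies E_i/h_i > R on the types above it.
Rate on top 1: 224.3. A: 92.9 < 224.3 → exclude; stop.
Optimal diet: C — 1 of 5 types.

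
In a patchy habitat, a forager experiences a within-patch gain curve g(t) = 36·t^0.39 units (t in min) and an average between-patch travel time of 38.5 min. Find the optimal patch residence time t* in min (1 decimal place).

24.6 min

By the marginal value theorem, leave when the instantaneous gain rate g'(t) equals the habitat-wide average g(t)/(T + t).
g'(t) = 0.39·36·t^-0.61. Setting 0.39·36·t^-0.61 = 36·t^0.39/(38.5+t) gives 0.39(38.5+t) = t, so 0.61·t = 0.39×38.5.
t* = 0.39×38.5/0.61 = 24.61 min.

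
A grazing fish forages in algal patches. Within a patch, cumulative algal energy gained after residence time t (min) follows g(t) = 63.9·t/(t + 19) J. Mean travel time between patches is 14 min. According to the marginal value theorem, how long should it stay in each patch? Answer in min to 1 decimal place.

16.3 min

Optimal t* satisfies g'(t*) = g(t*)/(T + t*).
g'(t) = 63.9·19/(t + 19)². Setting 63.9·19/(t+19)² = 63.9t/[(t+19)(14+t)] gives 19(14+t) = t(t+19), so t² = 19×14 = 266.
t* = √266 = 16.31 min.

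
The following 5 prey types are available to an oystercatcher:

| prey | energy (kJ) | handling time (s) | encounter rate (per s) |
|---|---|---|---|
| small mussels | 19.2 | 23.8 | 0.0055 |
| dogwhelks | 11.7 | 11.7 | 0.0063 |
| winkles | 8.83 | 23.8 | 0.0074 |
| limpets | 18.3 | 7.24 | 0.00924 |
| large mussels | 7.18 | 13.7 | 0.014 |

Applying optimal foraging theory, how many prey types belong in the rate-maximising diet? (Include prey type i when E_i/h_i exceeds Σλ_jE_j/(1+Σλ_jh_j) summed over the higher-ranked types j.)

E/h in descending order: limpets 2.53, dogwhelks 1, small mussels 0.807, large mussels 0.524, winkles 0.371 kJ/s. The optimal diet is the largest prefix of this list for which every included type satisfies E_i/h_i > R on the types above it.
Rate on top 1: 0.1585. dogwhelks: 1 > 0.1585 → include.
Rate on top 2: 0.2129. small mussels: 0.807 > 0.2129 → include.
Rate on top 3: 0.274. large mussels: 0.524 > 0.274 → include.
Rate on top 4: 0.3068. winkles: 0.371 > 0.3068 → include.
Optimal diet: limpets, dogwhelks, small mussels, large mussels, winkles — 5 of 5 types.

5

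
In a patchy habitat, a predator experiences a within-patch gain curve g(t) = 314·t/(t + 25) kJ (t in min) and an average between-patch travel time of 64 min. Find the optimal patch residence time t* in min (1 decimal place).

40.0 min

By the marginal value theorem, leave when the instantaneous gain rate g'(t) equals the habitat-wide average g(t)/(T + t).
g'(t) = 314·25/(t + 25)². Setting 314·25/(t+25)² = 314t/[(t+25)(64+t)] gives 25(64+t) = t(t+25), so t² = 25×64 = 1600.
t* = √1600 = 40 min.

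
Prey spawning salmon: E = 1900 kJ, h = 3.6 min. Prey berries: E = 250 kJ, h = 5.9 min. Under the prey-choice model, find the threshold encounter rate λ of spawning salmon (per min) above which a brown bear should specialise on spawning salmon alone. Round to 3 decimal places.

Drop berries once their profitability E₂/h₂ falls below the rate achievable on spawning salmon alone: E₂/h₂ = λE₁/(1 + λh₁).
Solve for λ: λE₁h₂ = E₂(1 + λh₁) → λ(E₁h₂ − E₂h₁) = E₂ → λ = E₂/(E₁h₂ − E₂h₁).
λ = 250/(1900×5.9 − 250×3.6) = 250/1.031e+04 = 0.02425 per min.

0.024 per min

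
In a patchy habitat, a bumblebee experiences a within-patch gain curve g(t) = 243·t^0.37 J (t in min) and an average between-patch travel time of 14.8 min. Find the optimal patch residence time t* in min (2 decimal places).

Optimal t* satisfies g'(t*) = g(t*)/(T + t*).
g'(t) = 0.37·243·t^-0.63. Setting 0.37·243·t^-0.63 = 243·t^0.37/(14.8+t) gives 0.37(14.8+t) = t, so 0.63·t = 0.37×14.8.
t* = 0.37×14.8/0.63 = 8.692 min.

8.69 min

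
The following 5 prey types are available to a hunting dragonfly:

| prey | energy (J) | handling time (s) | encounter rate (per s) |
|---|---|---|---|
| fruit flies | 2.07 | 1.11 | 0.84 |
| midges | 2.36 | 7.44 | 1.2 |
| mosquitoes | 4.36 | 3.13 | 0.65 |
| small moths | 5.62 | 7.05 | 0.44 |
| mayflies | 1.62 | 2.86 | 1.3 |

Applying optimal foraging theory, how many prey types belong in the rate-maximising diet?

2

E/h in descending order: fruit flies 1.86, mosquitoes 1.39, small moths 0.797, mayflies 0.566, midges 0.317 J/s. The optimal diet is the largest prefix of this list for which every included type satisfies E_i/h_i > R on the types above it.
Rate on top 1: 0.8998. mosquitoes: 1.39 > 0.8998 → include.
Rate on top 2: 1.153. small moths: 0.797 < 1.153 → exclude; stop.
Optimal diet: fruit flies, mosquitoes — 2 of 5 types.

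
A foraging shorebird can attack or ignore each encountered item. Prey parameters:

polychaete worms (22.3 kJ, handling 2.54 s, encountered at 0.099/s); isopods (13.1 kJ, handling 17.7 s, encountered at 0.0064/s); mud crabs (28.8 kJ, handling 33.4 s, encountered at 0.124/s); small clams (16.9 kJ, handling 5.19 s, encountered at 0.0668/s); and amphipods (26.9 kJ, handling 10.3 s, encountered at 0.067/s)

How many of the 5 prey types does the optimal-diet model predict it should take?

3

Profitabilities (E/h, kJ/s): polychaete worms 8.78, small clams 3.26, amphipods 2.61, mud crabs 0.862, isopods 0.74. Add prey in this order while the next type's profitability exceeds the intake rate on those already taken.
Rate on top 1: 1.764. small clams: 3.26 > 1.764 → include.
Rate on top 2: 2.088. amphipods: 2.61 > 2.088 → include.
Rate on top 3: 2.246. mud crabs: 0.862 < 2.246 → exclude; stop.
Optimal diet: polychaete worms, small clams, amphipods — 3 of 5 types.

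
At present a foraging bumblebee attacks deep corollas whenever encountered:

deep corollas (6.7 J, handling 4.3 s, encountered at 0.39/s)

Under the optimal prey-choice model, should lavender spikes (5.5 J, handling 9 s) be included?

Current rate: (0.39×6.7)/(1 + 0.39×4.3) = 0.9761 J/s.
lavender spikes: E/h = 5.5/9 = 0.6111 J/s.
0.6111 < 0.9761, so adding lavender spikes would lower the average — exclude it.

No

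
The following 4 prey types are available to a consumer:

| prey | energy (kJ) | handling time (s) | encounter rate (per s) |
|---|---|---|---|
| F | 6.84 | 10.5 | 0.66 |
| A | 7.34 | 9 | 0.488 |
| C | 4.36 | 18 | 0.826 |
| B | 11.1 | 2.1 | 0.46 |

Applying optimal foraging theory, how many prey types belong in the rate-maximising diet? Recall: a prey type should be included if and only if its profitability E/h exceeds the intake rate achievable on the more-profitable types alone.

E/h in descending order: B 5.29, A 0.816, F 0.651, C 0.242 kJ/s. The optimal diet is the largest prefix of this list for which every included type satisfies E_i/h_i > R on the types above it.
Rate on top 1: 2.597. A: 0.816 < 2.597 → exclude; stop.
Optimal diet: B — 1 of 4 types.

1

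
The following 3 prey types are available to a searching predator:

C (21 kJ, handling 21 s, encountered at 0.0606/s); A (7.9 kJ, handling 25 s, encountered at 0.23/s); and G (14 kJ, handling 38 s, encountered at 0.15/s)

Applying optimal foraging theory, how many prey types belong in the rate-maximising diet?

Rank by E/h (kJ/s): C 1, G 0.368, A 0.316. Include each in turn until the next type's E/h falls below the running intake rate.
Rate on top 1: 0.56. G: 0.368 < 0.56 → exclude; stop.
Optimal diet: C — 1 of 3 types.

1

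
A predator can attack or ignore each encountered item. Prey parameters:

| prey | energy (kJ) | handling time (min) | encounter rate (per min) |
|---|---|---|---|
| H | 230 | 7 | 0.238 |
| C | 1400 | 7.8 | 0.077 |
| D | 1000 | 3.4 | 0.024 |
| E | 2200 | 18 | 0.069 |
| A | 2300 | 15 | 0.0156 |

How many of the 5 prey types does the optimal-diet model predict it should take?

4

Rank by E/h (kJ/min): D 294, C 179, A 153, E 122, H 32.9. Include each in turn until the next type's E/h falls below the running intake rate.
Rate on top 1: 22.19. C: 179 > 22.19 → include.
Rate on top 2: 78.35. A: 153 > 78.35 → include.
Rate on top 3: 87.51. E: 122 > 87.51 → include.
Rate on top 4: 101.2. H: 32.9 < 101.2 → exclude; stop.
Optimal diet: D, C, A, E — 4 of 5 types.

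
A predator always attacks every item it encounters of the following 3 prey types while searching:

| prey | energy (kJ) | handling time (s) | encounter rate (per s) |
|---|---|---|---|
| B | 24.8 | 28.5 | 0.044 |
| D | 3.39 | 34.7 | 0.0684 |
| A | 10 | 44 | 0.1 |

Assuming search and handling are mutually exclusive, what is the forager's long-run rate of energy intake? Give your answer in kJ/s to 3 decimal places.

0.257 kJ/s

R = Σλ_iE_i / (1 + Σλ_ih_i)
Numerator: 0.044×24.8 + 0.0684×3.39 + 0.1×10 = 2.323
Denominator: 1 + 0.044×28.5 + 0.0684×34.7 + 0.1×44 = 9.027
R = 2.323/9.027 = 0.2573 kJ/s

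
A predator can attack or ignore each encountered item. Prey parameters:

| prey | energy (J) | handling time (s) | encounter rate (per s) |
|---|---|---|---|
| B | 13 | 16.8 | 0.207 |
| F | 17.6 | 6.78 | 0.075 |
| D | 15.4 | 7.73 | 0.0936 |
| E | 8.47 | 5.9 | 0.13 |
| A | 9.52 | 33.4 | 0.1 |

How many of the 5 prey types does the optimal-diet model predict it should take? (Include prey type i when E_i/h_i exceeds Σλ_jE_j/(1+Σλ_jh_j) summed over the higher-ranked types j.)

Profitabilities (E/h, J/s): F 2.6, D 1.99, E 1.44, B 0.774, A 0.285. Add prey in this order while the next type's profitability exceeds the intake rate on those already taken.
Rate on top 1: 0.875. D: 1.99 > 0.875 → include.
Rate on top 2: 1.237. E: 1.44 > 1.237 → include.
Rate on top 3: 1.288. B: 0.774 < 1.288 → exclude; stop.
Optimal diet: F, D, E — 3 of 5 types.

3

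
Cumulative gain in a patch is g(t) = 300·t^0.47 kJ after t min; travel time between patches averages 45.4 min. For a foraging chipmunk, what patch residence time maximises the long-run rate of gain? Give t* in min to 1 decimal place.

Maximise g(t)/(T+t): set derivative to zero → g'(t)(T+t) = g(t).
g'(t) = 0.47·300·t^-0.53. Setting 0.47·300·t^-0.53 = 300·t^0.47/(45.4+t) gives 0.47(45.4+t) = t, so 0.53·t = 0.47×45.4.
t* = 0.47×45.4/0.53 = 40.26 min.

40.3 min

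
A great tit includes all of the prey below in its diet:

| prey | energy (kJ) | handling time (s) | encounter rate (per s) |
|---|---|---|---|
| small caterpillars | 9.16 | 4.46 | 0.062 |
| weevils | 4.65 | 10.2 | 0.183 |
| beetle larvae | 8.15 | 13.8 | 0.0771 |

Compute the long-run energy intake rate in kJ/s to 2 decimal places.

0.49 kJ/s

R = Σλ_iE_i / (1 + Σλ_ih_i)
Numerator: 0.062×9.16 + 0.183×4.65 + 0.0771×8.15 = 2.047
Denominator: 1 + 0.062×4.46 + 0.183×10.2 + 0.0771×13.8 = 4.207
R = 2.047/4.207 = 0.4866 kJ/s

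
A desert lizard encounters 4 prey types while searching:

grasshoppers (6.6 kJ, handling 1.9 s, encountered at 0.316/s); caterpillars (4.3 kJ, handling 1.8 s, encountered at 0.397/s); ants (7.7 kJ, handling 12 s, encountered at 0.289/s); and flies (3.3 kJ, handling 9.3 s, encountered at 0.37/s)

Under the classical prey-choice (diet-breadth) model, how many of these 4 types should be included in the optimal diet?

E/h in descending order: grasshoppers 3.47, caterpillars 2.39, ants 0.642, flies 0.355 kJ/s. The optimal diet is the largest prefix of this list for which every included type satisfies E_i/h_i > R on the types above it.
Rate on top 1: 1.303. caterpillars: 2.39 > 1.303 → include.
Rate on top 2: 1.638. ants: 0.642 < 1.638 → exclude; stop.
Optimal diet: grasshoppers, caterpillars — 2 of 4 types.

2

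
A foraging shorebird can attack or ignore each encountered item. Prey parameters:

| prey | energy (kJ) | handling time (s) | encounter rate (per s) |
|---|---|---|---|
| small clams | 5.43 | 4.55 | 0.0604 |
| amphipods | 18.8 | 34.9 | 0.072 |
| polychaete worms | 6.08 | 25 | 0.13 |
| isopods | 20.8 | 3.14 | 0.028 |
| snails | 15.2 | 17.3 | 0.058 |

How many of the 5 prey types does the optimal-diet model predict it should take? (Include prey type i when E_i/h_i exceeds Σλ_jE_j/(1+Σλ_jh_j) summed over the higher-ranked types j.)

3

E/h in descending order: isopods 6.62, small clams 1.19, snails 0.879, amphipods 0.539, polychaete worms 0.243 kJ/s. The optimal diet is the largest prefix of this list for which every included type satisfies E_i/h_i > R on the types above it.
Rate on top 1: 0.5353. small clams: 1.19 > 0.5353 → include.
Rate on top 2: 0.668. snails: 0.879 > 0.668 → include.
Rate on top 3: 0.7573. amphipods: 0.539 < 0.7573 → exclude; stop.
Optimal diet: isopods, small clams, snails — 3 of 5 types.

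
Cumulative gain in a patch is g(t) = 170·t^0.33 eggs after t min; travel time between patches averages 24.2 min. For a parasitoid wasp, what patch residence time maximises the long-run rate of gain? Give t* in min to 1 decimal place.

Optimal t* satisfies g'(t*) = g(t*)/(T + t*).
g'(t) = 0.33·170·t^-0.67. Setting 0.33·170·t^-0.67 = 170·t^0.33/(24.2+t) gives 0.33(24.2+t) = t, so 0.67·t = 0.33×24.2.
t* = 0.33×24.2/0.67 = 11.92 min.

11.9 min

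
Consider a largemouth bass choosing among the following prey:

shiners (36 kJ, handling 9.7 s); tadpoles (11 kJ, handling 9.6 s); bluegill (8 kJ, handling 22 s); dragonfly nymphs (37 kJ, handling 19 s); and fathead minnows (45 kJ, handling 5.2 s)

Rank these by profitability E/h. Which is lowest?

bluegill

In descending order of E/h:
fathead minnows: 45/5.2 = 8.65 kJ/s
shiners: 36/9.7 = 3.71 kJ/s
dragonfly nymphs: 37/19 = 1.95 kJ/s
tadpoles: 11/9.6 = 1.15 kJ/s
bluegill: 8/22 = 0.364 kJ/s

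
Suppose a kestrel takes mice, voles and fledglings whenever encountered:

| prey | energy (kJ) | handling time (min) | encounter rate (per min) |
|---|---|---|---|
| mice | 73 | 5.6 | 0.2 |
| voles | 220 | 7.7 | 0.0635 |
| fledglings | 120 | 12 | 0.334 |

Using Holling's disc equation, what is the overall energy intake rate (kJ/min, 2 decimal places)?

10.37 kJ/min

R = Σλ_iE_i / (1 + Σλ_ih_i)
Numerator: 0.2×73 + 0.0635×220 + 0.334×120 = 68.65
Denominator: 1 + 0.2×5.6 + 0.0635×7.7 + 0.334×12 = 6.617
R = 68.65/6.617 = 10.37 kJ/min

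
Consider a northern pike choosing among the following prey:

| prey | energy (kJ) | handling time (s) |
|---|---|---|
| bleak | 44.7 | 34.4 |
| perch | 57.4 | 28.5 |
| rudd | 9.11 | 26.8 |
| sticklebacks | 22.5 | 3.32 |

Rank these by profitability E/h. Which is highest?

Profitability E/h (kJ/s): bleak = 44.7/34.4 = 1.3, perch = 57.4/28.5 = 2.01, rudd = 9.11/26.8 = 0.34, sticklebacks = 22.5/3.32 = 6.78.
Ranked: sticklebacks > perch > bleak > rudd.

sticklebacks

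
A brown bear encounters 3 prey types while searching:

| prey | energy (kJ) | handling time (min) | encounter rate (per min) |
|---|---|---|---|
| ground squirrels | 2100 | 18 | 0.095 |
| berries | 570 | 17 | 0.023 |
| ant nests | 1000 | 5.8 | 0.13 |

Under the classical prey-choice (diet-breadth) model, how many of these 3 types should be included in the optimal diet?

2

E/h in descending order: ant nests 172, ground squirrels 117, berries 33.5 kJ/min. The optimal diet is the largest prefix of this list for which every included type satisfies E_i/h_i > R on the types above it.
Rate on top 1: 74.12. ground squirrels: 117 > 74.12 → include.
Rate on top 2: 95.12. berries: 33.5 < 95.12 → exclude; stop.
Optimal diet: ant nests, ground squirrels — 2 of 3 types.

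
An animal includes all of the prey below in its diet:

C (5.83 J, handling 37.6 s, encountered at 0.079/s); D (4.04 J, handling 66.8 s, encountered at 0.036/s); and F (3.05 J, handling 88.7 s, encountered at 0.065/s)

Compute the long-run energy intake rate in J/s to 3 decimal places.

Energy encountered per unit search time: 0.079×5.83 + 0.036×4.04 + 0.065×3.05 = 0.8043 J/s.
Handling time per unit search time: 0.079×37.6 + 0.036×66.8 + 0.065×88.7 = 11.14.
Rate = 0.8043/(1 + 11.14) = 0.06624 J/s.

0.066 J/s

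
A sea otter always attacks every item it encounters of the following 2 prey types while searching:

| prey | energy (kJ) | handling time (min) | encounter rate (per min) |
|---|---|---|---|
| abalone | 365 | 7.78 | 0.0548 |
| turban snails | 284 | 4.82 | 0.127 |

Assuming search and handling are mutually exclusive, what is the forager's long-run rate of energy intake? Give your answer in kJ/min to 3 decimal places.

Energy encountered per unit search time: 0.0548×365 + 0.127×284 = 56.07 kJ/min.
Handling time per unit search time: 0.0548×7.78 + 0.127×4.82 = 1.038.
Rate = 56.07/(1 + 1.038) = 27.51 kJ/min.

27.506 kJ/min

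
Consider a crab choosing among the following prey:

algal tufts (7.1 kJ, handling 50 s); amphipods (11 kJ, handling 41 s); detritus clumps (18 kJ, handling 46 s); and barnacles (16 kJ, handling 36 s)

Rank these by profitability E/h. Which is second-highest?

In descending order of E/h:
barnacles: 16/36 = 0.444 kJ/s
detritus clumps: 18/46 = 0.391 kJ/s
amphipods: 11/41 = 0.268 kJ/s
algal tufts: 7.1/50 = 0.142 kJ/s

detritus clumps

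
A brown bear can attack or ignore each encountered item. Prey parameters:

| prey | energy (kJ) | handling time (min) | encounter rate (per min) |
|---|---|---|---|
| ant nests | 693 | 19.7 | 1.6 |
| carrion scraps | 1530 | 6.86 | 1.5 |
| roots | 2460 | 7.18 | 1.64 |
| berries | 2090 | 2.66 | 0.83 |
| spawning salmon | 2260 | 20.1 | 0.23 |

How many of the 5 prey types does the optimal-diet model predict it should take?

1

Profitabilities (E/h, kJ/min): berries 786, roots 343, carrion scraps 223, spawning salmon 112, ant nests 35.2. Add prey in this order while the next type's profitability exceeds the intake rate on those already taken.
Rate on top 1: 540.8. roots: 343 < 540.8 → exclude; stop.
Optimal diet: berries — 1 of 5 types.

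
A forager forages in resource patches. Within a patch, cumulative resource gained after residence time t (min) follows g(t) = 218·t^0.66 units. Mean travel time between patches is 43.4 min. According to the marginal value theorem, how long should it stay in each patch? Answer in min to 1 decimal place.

84.2 min

Optimal t* satisfies g'(t*) = g(t*)/(T + t*).
g'(t) = 0.66·218·t^-0.34. Setting 0.66·218·t^-0.34 = 218·t^0.66/(43.4+t) gives 0.66(43.4+t) = t, so 0.34·t = 0.66×43.4.
t* = 0.66×43.4/0.34 = 84.25 min.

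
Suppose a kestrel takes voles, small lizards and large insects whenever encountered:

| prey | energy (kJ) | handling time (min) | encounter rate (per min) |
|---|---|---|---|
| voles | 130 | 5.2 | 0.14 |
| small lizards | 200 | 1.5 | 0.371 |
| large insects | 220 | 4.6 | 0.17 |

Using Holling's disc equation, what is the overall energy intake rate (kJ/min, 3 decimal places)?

42.328 kJ/min

Energy encountered per unit search time: 0.14×130 + 0.371×200 + 0.17×220 = 129.8 kJ/min.
Handling time per unit search time: 0.14×5.2 + 0.371×1.5 + 0.17×4.6 = 2.067.
Rate = 129.8/(1 + 2.067) = 42.33 kJ/min.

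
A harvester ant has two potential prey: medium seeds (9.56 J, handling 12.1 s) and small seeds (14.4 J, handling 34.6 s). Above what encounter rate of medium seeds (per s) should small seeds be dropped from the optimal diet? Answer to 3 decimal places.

Drop small seeds once their profitability E₂/h₂ falls below the rate achievable on medium seeds alone: E₂/h₂ = λE₁/(1 + λh₁).
Solve for λ: λE₁h₂ = E₂(1 + λh₁) → λ(E₁h₂ − E₂h₁) = E₂ → λ = E₂/(E₁h₂ − E₂h₁).
λ = 14.4/(9.56×34.6 − 14.4×12.1) = 14.4/156.5 = 0.09199 per s.

0.092 per s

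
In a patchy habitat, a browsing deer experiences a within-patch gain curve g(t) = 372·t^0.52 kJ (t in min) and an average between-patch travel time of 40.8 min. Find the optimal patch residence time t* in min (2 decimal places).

By the marginal value theorem, leave when the instantaneous gain rate g'(t) equals the habitat-wide average g(t)/(T + t).
g'(t) = 0.52·372·t^-0.48. Setting 0.52·372·t^-0.48 = 372·t^0.52/(40.8+t) gives 0.52(40.8+t) = t, so 0.48·t = 0.52×40.8.
t* = 0.52×40.8/0.48 = 44.2 min.

44.20 min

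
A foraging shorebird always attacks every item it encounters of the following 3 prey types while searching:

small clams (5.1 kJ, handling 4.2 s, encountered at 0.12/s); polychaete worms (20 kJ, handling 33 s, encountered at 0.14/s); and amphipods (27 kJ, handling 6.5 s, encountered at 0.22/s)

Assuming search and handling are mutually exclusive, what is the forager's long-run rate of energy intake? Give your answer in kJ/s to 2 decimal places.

1.24 kJ/s

Energy encountered per unit search time: 0.12×5.1 + 0.14×20 + 0.22×27 = 9.352 kJ/s.
Handling time per unit search time: 0.12×4.2 + 0.14×33 + 0.22×6.5 = 6.554.
Rate = 9.352/(1 + 6.554) = 1.238 kJ/s.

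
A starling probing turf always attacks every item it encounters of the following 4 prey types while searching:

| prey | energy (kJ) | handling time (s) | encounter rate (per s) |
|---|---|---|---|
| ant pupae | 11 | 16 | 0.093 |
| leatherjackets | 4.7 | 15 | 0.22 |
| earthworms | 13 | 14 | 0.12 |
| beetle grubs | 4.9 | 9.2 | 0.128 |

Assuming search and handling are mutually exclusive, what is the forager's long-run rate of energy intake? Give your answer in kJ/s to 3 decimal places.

R = (0.093×11 + 0.22×4.7 + 0.12×13 + 0.128×4.9) / (1 + 0.093×16 + 0.22×15 + 0.12×14 + 0.128×9.2) = 4.244/8.646 = 0.4909 kJ/s.

0.491 kJ/s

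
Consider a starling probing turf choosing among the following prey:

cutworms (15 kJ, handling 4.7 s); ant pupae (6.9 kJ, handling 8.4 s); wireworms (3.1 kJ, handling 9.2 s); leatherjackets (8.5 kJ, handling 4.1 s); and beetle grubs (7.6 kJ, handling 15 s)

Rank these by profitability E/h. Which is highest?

cutworms

In descending order of E/h:
cutworms: 15/4.7 = 3.19 kJ/s
leatherjackets: 8.5/4.1 = 2.07 kJ/s
ant pupae: 6.9/8.4 = 0.821 kJ/s
beetle grubs: 7.6/15 = 0.507 kJ/s
wireworms: 3.1/9.2 = 0.337 kJ/s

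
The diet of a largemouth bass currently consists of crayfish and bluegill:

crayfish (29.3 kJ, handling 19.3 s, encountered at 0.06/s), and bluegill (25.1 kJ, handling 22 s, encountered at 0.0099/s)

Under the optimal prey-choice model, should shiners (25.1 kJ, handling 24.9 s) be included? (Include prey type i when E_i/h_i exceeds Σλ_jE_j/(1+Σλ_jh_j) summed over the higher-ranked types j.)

Intake rate on the current diet: R = (0.06×29.3 + 0.0099×25.1) / (1 + 0.06×19.3 + 0.0099×22) = 2.006/2.376 = 0.8446 kJ/s.
Profitability of shiners: 25.1/24.9 = 1.008 kJ/s.
1.008 > 0.8446, so adding shiners raises the average — include it.

Yes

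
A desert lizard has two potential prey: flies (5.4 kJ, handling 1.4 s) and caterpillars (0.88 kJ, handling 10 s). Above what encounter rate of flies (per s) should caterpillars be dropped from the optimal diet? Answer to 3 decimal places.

0.017 per s

The zero-one rule: include caterpillars iff E₂/h₂ > λE₁/(1+λh₁). Equality gives the switch point.
λE₁h₂ = E₂ + λE₂h₁ ⇒ λ = E₂/(E₁h₂ − E₂h₁) = 0.88/(54 − 1.232) = 0.01668 per s.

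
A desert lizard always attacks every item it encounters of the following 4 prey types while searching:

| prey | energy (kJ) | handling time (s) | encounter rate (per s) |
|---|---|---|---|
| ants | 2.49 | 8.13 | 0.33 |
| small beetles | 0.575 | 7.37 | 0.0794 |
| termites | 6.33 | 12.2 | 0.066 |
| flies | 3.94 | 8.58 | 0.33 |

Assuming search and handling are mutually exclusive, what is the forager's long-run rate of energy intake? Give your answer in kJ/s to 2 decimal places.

R = (0.33×2.49 + 0.0794×0.575 + 0.066×6.33 + 0.33×3.94) / (1 + 0.33×8.13 + 0.0794×7.37 + 0.066×12.2 + 0.33×8.58) = 2.585/7.905 = 0.3271 kJ/s.

0.33 kJ/s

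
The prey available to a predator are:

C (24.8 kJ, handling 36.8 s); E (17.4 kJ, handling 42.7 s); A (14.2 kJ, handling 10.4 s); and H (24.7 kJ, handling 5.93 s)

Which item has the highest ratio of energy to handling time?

H

In descending order of E/h:
H: 24.7/5.93 = 4.17 kJ/s
A: 14.2/10.4 = 1.37 kJ/s
C: 24.8/36.8 = 0.674 kJ/s
E: 17.4/42.7 = 0.407 kJ/s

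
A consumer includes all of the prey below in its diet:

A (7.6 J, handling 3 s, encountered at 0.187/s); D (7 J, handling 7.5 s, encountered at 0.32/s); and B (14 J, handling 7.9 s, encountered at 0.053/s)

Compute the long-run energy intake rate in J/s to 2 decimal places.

R = (0.187×7.6 + 0.32×7 + 0.053×14) / (1 + 0.187×3 + 0.32×7.5 + 0.053×7.9) = 4.403/4.38 = 1.005 J/s.

1.01 J/s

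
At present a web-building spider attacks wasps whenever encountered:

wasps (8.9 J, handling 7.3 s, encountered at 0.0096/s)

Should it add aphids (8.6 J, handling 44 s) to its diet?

Yes

Current rate: (0.0096×8.9)/(1 + 0.0096×7.3) = 0.07984 J/s.
aphids: E/h = 8.6/44 = 0.1955 J/s.
0.1955 > 0.07984, so adding aphids raises the average — include it.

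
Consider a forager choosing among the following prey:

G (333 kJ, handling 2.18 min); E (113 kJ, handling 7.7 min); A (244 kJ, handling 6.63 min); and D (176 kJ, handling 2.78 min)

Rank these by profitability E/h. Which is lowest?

Profitability E/h (kJ/min): G = 333/2.18 = 153, E = 113/7.7 = 14.7, A = 244/6.63 = 36.8, D = 176/2.78 = 63.3.
Ranked: G > D > A > E.

E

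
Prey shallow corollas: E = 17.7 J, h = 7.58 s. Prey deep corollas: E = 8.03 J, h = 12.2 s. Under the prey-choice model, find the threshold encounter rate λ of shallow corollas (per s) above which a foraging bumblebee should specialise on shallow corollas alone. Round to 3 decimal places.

At the threshold, the rate on shallow corollas alone equals the profitability of deep corollas: λ·17.7/(1 + λ·7.58) = 8.03/12.2 = 0.6582.
Rearranging, λ(17.7 − 0.6582×7.58) = 0.6582, so λ = 0.6582/12.71 = 0.05178 per s.

0.052 per s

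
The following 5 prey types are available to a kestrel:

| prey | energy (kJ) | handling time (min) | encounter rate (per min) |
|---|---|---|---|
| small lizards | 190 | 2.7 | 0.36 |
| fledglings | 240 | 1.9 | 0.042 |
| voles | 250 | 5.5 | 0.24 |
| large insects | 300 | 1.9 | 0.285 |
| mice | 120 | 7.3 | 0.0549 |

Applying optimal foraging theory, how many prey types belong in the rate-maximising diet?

3

E/h in descending order: large insects 158, fledglings 126, small lizards 70.4, voles 45.5, mice 16.4 kJ/min. The optimal diet is the largest prefix of this list for which every included type satisfies E_i/h_i > R on the types above it.
Rate on top 1: 55.47. fledglings: 126 > 55.47 → include.
Rate on top 2: 58.95. small lizards: 70.4 > 58.95 → include.
Rate on top 3: 63.23. voles: 45.5 < 63.23 → exclude; stop.
Optimal diet: large insects, fledglings, small lizards — 3 of 5 types.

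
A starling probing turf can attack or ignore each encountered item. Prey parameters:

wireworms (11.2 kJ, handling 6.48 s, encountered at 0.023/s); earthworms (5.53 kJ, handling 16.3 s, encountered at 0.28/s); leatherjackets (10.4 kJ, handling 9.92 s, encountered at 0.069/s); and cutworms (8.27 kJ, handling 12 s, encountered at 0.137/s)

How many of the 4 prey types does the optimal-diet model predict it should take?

Profitabilities (E/h, kJ/s): wireworms 1.73, leatherjackets 1.05, cutworms 0.689, earthworms 0.339. Add prey in this order while the next type's profitability exceeds the intake rate on those already taken.
Rate on top 1: 0.2242. leatherjackets: 1.05 > 0.2242 → include.
Rate on top 2: 0.5319. cutworms: 0.689 > 0.5319 → include.
Rate on top 3: 0.6062. earthworms: 0.339 < 0.6062 → exclude; stop.
Optimal diet: wireworms, leatherjackets, cutworms — 3 of 4 types.

3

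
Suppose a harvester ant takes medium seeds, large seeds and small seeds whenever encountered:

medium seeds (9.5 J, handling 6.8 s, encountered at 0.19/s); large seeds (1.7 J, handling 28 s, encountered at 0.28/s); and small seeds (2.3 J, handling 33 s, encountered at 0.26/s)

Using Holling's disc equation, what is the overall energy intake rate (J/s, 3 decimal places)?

0.154 J/s

Energy encountered per unit search time: 0.19×9.5 + 0.28×1.7 + 0.26×2.3 = 2.879 J/s.
Handling time per unit search time: 0.19×6.8 + 0.28×28 + 0.26×33 = 17.71.
Rate = 2.879/(1 + 17.71) = 0.1539 J/s.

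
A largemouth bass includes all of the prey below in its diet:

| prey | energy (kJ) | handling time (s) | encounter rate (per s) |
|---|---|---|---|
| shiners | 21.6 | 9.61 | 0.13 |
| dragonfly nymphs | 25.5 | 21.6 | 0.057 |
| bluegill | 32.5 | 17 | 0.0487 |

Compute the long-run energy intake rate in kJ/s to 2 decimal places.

1.36 kJ/s

R = Σλ_iE_i / (1 + Σλ_ih_i)
Numerator: 0.13×21.6 + 0.057×25.5 + 0.0487×32.5 = 5.844
Denominator: 1 + 0.13×9.61 + 0.057×21.6 + 0.0487×17 = 4.308
R = 5.844/4.308 = 1.356 kJ/s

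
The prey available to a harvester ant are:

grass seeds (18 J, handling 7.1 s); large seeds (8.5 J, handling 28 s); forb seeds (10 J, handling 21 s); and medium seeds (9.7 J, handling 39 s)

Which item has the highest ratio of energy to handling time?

grass seeds

Profitability E/h (J/s): grass seeds = 18/7.1 = 2.54, large seeds = 8.5/28 = 0.304, forb seeds = 10/21 = 0.476, medium seeds = 9.7/39 = 0.249.
Ranked: grass seeds > forb seeds > large seeds > medium seeds.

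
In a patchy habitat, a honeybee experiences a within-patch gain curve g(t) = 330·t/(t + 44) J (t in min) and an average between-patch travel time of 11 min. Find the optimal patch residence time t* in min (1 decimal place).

Maximise g(t)/(T+t): set derivative to zero → g'(t)(T+t) = g(t).
g'(t) = 330·44/(t + 44)². Setting 330·44/(t+44)² = 330t/[(t+44)(11+t)] gives 44(11+t) = t(t+44), so t² = 44×11 = 484.
t* = √484 = 22 min.

22.0 min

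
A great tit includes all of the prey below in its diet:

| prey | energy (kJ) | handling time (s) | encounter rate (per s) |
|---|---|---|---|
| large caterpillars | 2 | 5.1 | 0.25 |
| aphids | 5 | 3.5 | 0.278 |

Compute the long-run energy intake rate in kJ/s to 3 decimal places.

0.582 kJ/s

R = Σλ_iE_i / (1 + Σλ_ih_i)
Numerator: 0.25×2 + 0.278×5 = 1.89
Denominator: 1 + 0.25×5.1 + 0.278×3.5 = 3.248
R = 1.89/3.248 = 0.5819 kJ/s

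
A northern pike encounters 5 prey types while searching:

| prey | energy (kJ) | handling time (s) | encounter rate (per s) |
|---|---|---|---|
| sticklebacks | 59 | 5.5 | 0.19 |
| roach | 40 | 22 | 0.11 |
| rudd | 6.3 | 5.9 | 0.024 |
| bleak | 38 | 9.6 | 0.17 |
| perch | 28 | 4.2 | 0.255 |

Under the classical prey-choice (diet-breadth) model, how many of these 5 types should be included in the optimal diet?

E/h in descending order: sticklebacks 10.7, perch 6.67, bleak 3.96, roach 1.82, rudd 1.07 kJ/s. The optimal diet is the largest prefix of this list for which every included type satisfies E_i/h_i > R on the types above it.
Rate on top 1: 5.482. perch: 6.67 > 5.482 → include.
Rate on top 2: 5.889. bleak: 3.96 < 5.889 → exclude; stop.
Optimal diet: sticklebacks, perch — 2 of 5 types.

2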